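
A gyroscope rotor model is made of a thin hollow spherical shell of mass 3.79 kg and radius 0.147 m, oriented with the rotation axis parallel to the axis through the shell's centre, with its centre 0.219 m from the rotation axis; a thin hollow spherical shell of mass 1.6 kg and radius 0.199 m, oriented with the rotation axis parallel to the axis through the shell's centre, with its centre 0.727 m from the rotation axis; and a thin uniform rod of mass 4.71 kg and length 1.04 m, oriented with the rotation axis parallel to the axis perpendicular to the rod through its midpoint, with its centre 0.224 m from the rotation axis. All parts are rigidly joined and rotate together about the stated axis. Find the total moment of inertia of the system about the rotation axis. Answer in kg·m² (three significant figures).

1.79

Spherical shell: I_cm = (2/3)MR² = (2/3)(3.79)(0.147)² = 0.054599 kg·m²; centre at d = 0.219 m, so I = I_cm + Md² gives I = 0.054599 + (3.79)(0.219)² = 0.23637 kg·m².
Spherical shell: I_cm = (2/3)MR² = (2/3)(1.6)(0.199)² = 0.042241 kg·m²; centre at d = 0.727 m, so I = I_cm + Md² gives I = 0.042241 + (1.6)(0.727)² = 0.88789 kg·m².
Thin rod: I_cm = (1/12)ML² = (1/12)(4.71)(1.04)² = 0.42453 kg·m²; centre at d = 0.224 m, so I = I_cm + Md² gives I = 0.42453 + (4.71)(0.224)² = 0.66086 kg·m².
Total I = 0.23637 + 0.88789 + 0.66086 = 1.7851 kg·m².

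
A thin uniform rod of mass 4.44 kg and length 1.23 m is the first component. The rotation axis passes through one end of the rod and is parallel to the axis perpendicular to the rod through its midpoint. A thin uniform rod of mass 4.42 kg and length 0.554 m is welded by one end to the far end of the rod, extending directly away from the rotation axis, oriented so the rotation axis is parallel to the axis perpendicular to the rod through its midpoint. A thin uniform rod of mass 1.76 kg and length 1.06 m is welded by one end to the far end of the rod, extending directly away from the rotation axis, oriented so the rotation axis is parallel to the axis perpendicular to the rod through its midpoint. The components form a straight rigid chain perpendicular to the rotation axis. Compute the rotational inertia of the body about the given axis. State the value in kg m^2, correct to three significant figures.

Thin rod: I_cm = (1/12)ML² = (1/12)(4.44)(1.23)² = 0.55977 kg m^2; centre at d = 0.615 m, so the parallel axis theorem gives I = 0.55977 + (4.44)(0.615)² = 2.2391 kg m^2.
Thin rod: I_cm = (1/12)ML² = (1/12)(4.42)(0.554)² = 0.11305 kg m^2; centre at d = 0.615 + 0.615 + 0.277 = 1.507 m, so the parallel axis theorem gives I = 0.11305 + (4.42)(1.507)² = 10.151 kg m^2.
Thin rod: I_cm = (1/12)ML² = (1/12)(1.76)(1.06)² = 0.16479 kg m^2; centre at d = 0.615 + 0.615 + 0.277 + 0.277 + 0.53 = 2.314 m, so the parallel axis theorem gives I = 0.16479 + (1.76)(2.314)² = 9.5889 kg m^2.
Total I = 2.2391 + 10.151 + 9.5889 = 21.979 kg m^2.

22.0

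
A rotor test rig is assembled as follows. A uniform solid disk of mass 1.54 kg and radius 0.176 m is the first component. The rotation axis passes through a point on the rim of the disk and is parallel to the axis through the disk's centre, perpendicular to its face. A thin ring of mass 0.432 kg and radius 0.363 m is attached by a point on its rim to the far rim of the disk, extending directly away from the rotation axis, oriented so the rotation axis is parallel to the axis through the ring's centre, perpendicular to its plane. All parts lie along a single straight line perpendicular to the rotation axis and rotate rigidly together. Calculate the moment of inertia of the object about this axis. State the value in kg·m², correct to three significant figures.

0.349

Solid disk: I_cm = (1/2)MR² = (1/2)(1.54)(0.176)² = 0.023852 kg·m²; centre at d = 0.176 m, so I = I_cm + Md² gives I = 0.023852 + (1.54)(0.176)² = 0.071555 kg·m².
Thin ring: I_cm = MR² = (0.432)(0.363)² = 0.056924 kg·m²; centre at d = 0.176 + 0.176 + 0.363 = 0.715 m, so I = I_cm + Md² gives I = 0.056924 + (0.432)(0.715)² = 0.27777 kg·m².
Total I = 0.071555 + 0.27777 = 0.34933 kg·m².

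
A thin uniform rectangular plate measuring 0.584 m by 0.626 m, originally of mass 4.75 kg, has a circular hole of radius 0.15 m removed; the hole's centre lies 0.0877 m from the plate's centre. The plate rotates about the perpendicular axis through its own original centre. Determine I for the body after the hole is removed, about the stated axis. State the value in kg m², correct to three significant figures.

0.273

Unpierced body about its centre: I₀ = (1/12)M(a²+b²) = (1/12)(4.75)[(0.584)² + (0.626)²] = 0.29012 kg m².
The removed disk has mass m = M·πr²/(ab) = (4.75)·π(0.15)²/(0.584·0.626) = 0.91841 kg (same uniform areal density).
Its moment of inertia about the rotation axis (parallel-axis theorem): I_hole = (1/2)mr² + md² = (1/2)(0.91841)(0.15)² + (0.91841)(0.0877)² = 0.017396 kg m².
Treating the hole as negative mass, I = I₀ − I_hole = 0.29012 − 0.017396 = 0.27272 kg m².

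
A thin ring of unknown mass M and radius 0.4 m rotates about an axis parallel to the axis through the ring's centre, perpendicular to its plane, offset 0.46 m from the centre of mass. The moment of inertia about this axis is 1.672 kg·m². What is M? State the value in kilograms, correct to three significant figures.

4.50

I = I_cm + Md² = MR² + Md² = M·[1·(0.4)² + (0.46)²] = M·0.3716.
So M = 1.672 / 0.3716 = 4.4995 kg.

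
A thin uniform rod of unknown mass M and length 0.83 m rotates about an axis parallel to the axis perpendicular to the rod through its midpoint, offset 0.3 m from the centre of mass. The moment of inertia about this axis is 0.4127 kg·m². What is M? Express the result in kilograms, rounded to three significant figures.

2.80

I = I_cm + Md² = (1/12)ML² + Md² = M·[0.0833333·(0.83)² + (0.3)²] = M·0.14741.
So M = 0.4127 / 0.14741 = 2.7997 kg.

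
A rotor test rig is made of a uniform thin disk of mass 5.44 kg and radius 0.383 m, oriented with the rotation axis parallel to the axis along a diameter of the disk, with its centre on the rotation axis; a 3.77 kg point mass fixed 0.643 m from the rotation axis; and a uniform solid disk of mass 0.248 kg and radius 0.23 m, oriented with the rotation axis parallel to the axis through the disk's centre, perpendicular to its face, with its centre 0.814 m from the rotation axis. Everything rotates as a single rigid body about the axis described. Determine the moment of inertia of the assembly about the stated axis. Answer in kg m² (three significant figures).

1.93

Thin disk: I_cm = (1/4)MR² = (1/4)(5.44)(0.383)² = 0.1995 kg m²; axis through the centre, so I = 0.1995 kg m².
Point mass: I_cm = 0; centre at d = 0.643 m, so the parallel axis theorem gives I = 0 + (3.77)(0.643)² = 1.5587 kg m².
Solid disk: I_cm = (1/2)MR² = (1/2)(0.248)(0.23)² = 0.0065596 kg m²; centre at d = 0.814 m, so the parallel axis theorem gives I = 0.0065596 + (0.248)(0.814)² = 0.17088 kg m².
Total I = 0.1995 + 1.5587 + 0.17088 = 1.9291 kg m².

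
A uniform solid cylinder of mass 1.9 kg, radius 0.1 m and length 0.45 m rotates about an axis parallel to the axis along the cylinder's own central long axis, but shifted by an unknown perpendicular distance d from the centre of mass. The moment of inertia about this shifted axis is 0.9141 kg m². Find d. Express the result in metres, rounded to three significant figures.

About the centre-of-mass axis, I_cm = (1/2)MR² = (1/2)(1.9)(0.1)² = 0.0095 kg m².
Parallel axis theorem: I = I_cm + Md², so Md² = 0.9141 − 0.0095 = 0.9046 kg m².
d = √(0.9046 / 1.9) = 0.69 m.

0.690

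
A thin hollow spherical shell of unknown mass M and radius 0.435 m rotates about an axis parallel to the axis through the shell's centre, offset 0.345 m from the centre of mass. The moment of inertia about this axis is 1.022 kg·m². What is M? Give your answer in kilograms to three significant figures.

I = I_cm + Md² = (2/3)MR² + Md² = M·[0.666667·(0.435)² + (0.345)²] = M·0.24517.
So M = 1.022 / 0.24517 = 4.1685 kg.

4.17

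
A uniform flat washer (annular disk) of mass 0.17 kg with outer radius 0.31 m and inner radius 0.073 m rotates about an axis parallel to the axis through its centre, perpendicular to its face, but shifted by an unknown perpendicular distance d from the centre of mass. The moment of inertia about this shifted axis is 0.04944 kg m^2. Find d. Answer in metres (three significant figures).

About the centre-of-mass axis, I_cm = (1/2)M(R²+r²) = (1/2)(0.17)[(0.31)² + (0.073)²] = 0.0086215 kg m^2.
Parallel axis theorem: I = I_cm + Md², so Md² = 0.04944 − 0.0086215 = 0.040819 kg m^2.
d = √(0.040819 / 0.17) = 0.49001 m.

0.490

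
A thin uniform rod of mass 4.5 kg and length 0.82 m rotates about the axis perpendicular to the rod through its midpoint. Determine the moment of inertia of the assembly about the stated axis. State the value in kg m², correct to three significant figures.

I_cm = (1/12)ML² = (1/12)(4.5)(0.82)² = 0.25215 kg m²; axis through the centre, so I = 0.25215 kg m².

0.252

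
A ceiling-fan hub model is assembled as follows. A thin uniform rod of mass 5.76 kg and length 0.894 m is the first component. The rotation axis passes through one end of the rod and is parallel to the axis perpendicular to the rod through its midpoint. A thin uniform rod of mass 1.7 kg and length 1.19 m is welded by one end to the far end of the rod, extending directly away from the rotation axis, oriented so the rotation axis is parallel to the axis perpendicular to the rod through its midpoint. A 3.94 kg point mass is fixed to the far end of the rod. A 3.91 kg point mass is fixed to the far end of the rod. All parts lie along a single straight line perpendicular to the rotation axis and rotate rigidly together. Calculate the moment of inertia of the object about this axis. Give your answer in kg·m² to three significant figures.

Thin rod: I_cm = (1/12)ML² = (1/12)(5.76)(0.894)² = 0.38363 kg·m²; centre at d = 0.447 m, so the parallel axis theorem gives I = 0.38363 + (5.76)(0.447)² = 1.5345 kg·m².
Thin rod: I_cm = (1/12)ML² = (1/12)(1.7)(1.19)² = 0.20061 kg·m²; centre at d = 0.447 + 0.447 + 0.595 = 1.489 m, so the parallel axis theorem gives I = 0.20061 + (1.7)(1.489)² = 3.9697 kg·m².
Point mass: I_cm = 0; centre at d = 0.447 + 0.447 + 0.595 + 0.595 = 2.084 m, so the parallel axis theorem gives I = 0 + (3.94)(2.084)² = 17.112 kg·m².
Point mass: I_cm = 0; centre at d = 0.447 + 0.447 + 0.595 + 0.595 = 2.084 m, so the parallel axis theorem gives I = 0 + (3.91)(2.084)² = 16.981 kg·m².
Total I = 1.5345 + 3.9697 + 17.112 + 16.981 = 39.597 kg·m².

39.6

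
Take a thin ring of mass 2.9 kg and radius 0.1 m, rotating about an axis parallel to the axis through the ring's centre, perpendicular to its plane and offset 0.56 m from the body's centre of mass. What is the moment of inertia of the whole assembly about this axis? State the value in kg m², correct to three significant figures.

I_cm = MR² = (2.9)(0.1)² = 0.029 kg m²; centre at d = 0.56 m, so I = I_cm + Md² gives I = 0.029 + (2.9)(0.56)² = 0.93844 kg m².

0.938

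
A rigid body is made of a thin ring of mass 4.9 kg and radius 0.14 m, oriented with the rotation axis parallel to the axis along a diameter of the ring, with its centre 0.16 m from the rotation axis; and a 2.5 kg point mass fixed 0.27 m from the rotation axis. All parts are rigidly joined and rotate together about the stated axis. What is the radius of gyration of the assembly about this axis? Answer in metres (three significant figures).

0.219

Thin ring: I_cm = (1/2)MR² = (1/2)(4.9)(0.14)² = 0.04802 kg·m²; centre at d = 0.16 m, so I = I_cm + Md² gives I = 0.04802 + (4.9)(0.16)² = 0.17346 kg·m².
Point mass: I_cm = 0; centre at d = 0.27 m, so I = I_cm + Md² gives I = 0 + (2.5)(0.27)² = 0.18225 kg·m².
Total I = 0.35571 kg·m²; total mass M = 7.4 kg.
k = √(I/M) = √(0.35571/7.4) = 0.21925 m.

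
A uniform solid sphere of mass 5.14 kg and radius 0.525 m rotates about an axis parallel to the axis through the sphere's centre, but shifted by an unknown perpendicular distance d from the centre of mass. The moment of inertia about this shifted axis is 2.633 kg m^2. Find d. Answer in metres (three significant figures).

About the centre-of-mass axis, I_cm = (2/5)MR² = (2/5)(5.14)(0.525)² = 0.56668 kg m^2.
Parallel axis theorem: I = I_cm + Md², so Md² = 2.633 − 0.56668 = 2.0663 kg m^2.
d = √(2.0663 / 5.14) = 0.63404 m.

0.634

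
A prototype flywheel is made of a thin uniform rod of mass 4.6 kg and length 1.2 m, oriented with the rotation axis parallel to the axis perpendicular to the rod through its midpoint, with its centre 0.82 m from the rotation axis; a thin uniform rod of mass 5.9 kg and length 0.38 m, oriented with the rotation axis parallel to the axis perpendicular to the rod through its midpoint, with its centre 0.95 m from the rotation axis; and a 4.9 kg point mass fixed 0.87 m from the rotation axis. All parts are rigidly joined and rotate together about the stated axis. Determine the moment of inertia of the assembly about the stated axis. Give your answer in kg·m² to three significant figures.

12.7

Thin rod: I_cm = (1/12)ML² = (1/12)(4.6)(1.2)² = 0.552 kg·m²; centre at d = 0.82 m, so I = I_cm + Md² gives I = 0.552 + (4.6)(0.82)² = 3.645 kg·m².
Thin rod: I_cm = (1/12)ML² = (1/12)(5.9)(0.38)² = 0.070997 kg·m²; centre at d = 0.95 m, so I = I_cm + Md² gives I = 0.070997 + (5.9)(0.95)² = 5.3957 kg·m².
Point mass: I_cm = 0; centre at d = 0.87 m, so I = I_cm + Md² gives I = 0 + (4.9)(0.87)² = 3.7088 kg·m².
Total I = 3.645 + 5.3957 + 3.7088 = 12.75 kg·m².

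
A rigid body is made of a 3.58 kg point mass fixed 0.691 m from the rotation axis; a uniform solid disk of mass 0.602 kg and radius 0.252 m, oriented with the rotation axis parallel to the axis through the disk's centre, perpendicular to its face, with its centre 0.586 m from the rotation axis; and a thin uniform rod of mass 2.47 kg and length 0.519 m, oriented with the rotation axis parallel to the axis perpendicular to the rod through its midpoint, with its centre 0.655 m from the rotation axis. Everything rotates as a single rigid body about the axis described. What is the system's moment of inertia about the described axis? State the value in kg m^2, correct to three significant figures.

3.05

Point mass: I_cm = 0; centre at d = 0.691 m, so I = I_cm + Md² gives I = 0 + (3.58)(0.691)² = 1.7094 kg m^2.
Solid disk: I_cm = (1/2)MR² = (1/2)(0.602)(0.252)² = 0.019115 kg m^2; centre at d = 0.586 m, so I = I_cm + Md² gives I = 0.019115 + (0.602)(0.586)² = 0.22584 kg m^2.
Thin rod: I_cm = (1/12)ML² = (1/12)(2.47)(0.519)² = 0.055443 kg m^2; centre at d = 0.655 m, so I = I_cm + Md² gives I = 0.055443 + (2.47)(0.655)² = 1.1151 kg m^2.
Total I = 1.7094 + 0.22584 + 1.1151 = 3.0504 kg m^2.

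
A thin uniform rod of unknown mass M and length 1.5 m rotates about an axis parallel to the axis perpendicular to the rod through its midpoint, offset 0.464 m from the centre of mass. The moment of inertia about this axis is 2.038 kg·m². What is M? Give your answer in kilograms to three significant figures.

5.06

I = I_cm + Md² = (1/12)ML² + Md² = M·[0.0833333·(1.5)² + (0.464)²] = M·0.4028.
So M = 2.038 / 0.4028 = 5.0596 kg.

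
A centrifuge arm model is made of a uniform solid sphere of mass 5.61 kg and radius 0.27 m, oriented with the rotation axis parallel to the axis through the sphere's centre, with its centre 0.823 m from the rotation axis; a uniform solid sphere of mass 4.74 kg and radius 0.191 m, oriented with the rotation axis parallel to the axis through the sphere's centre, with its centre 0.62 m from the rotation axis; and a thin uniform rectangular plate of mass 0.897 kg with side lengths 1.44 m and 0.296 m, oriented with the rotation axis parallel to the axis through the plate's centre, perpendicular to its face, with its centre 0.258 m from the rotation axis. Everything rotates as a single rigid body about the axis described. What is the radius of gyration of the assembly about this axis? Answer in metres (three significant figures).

Solid sphere: I_cm = (2/5)MR² = (2/5)(5.61)(0.27)² = 0.16359 kg m^2; centre at d = 0.823 m, so I = I_cm + Md² gives I = 0.16359 + (5.61)(0.823)² = 3.9634 kg m^2.
Solid sphere: I_cm = (2/5)MR² = (2/5)(4.74)(0.191)² = 0.069168 kg m^2; centre at d = 0.62 m, so I = I_cm + Md² gives I = 0.069168 + (4.74)(0.62)² = 1.8912 kg m^2.
Rectangular plate: I_cm = (1/12)M(a²+b²) = (1/12)(0.897)[(1.44)² + (0.296)²] = 0.16155 kg m^2; centre at d = 0.258 m, so I = I_cm + Md² gives I = 0.16155 + (0.897)(0.258)² = 0.22126 kg m^2.
Total I = 6.0759 kg m^2; total mass M = 11.247 kg.
k = √(I/M) = √(6.0759/11.247) = 0.735 m.

0.735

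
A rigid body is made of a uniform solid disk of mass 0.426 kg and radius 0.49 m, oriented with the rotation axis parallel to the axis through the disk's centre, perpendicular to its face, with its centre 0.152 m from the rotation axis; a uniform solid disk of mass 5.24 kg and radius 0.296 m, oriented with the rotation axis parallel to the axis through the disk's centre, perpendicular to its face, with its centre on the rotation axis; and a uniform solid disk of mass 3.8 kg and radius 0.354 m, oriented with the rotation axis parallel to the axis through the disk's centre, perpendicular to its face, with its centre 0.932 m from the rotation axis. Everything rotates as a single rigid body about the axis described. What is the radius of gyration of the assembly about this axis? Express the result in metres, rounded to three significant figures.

0.636

Solid disk: I_cm = (1/2)MR² = (1/2)(0.426)(0.49)² = 0.051141 kg·m²; centre at d = 0.152 m, so I = I_cm + Md² gives I = 0.051141 + (0.426)(0.152)² = 0.060984 kg·m².
Solid disk: I_cm = (1/2)MR² = (1/2)(5.24)(0.296)² = 0.22955 kg·m²; axis through the centre, so I = 0.22955 kg·m².
Solid disk: I_cm = (1/2)MR² = (1/2)(3.8)(0.354)² = 0.2381 kg·m²; centre at d = 0.932 m, so I = I_cm + Md² gives I = 0.2381 + (3.8)(0.932)² = 3.5389 kg·m².
Total I = 3.8294 kg·m²; total mass M = 9.466 kg.
k = √(I/M) = √(3.8294/9.466) = 0.63604 m.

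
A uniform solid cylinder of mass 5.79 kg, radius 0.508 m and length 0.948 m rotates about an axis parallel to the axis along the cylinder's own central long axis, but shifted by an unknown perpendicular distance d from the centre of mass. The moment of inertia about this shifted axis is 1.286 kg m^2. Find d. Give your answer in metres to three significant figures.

0.305

About the centre-of-mass axis, I_cm = (1/2)MR² = (1/2)(5.79)(0.508)² = 0.7471 kg m^2.
Parallel axis theorem: I = I_cm + Md², so Md² = 1.286 − 0.7471 = 0.5389 kg m^2.
d = √(0.5389 / 5.79) = 0.30508 m.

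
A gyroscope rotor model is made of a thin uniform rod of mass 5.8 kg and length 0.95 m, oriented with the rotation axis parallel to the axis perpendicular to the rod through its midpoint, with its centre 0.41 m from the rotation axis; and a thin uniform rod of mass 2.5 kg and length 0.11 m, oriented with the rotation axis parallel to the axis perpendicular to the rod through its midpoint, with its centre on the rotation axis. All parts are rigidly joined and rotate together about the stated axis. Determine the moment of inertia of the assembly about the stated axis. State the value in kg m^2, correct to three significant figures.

1.41

Thin rod: I_cm = (1/12)ML² = (1/12)(5.8)(0.95)² = 0.43621 kg m^2; centre at d = 0.41 m, so the parallel axis theorem gives I = 0.43621 + (5.8)(0.41)² = 1.4112 kg m^2.
Thin rod: I_cm = (1/12)ML² = (1/12)(2.5)(0.11)² = 0.0025208 kg m^2; axis through the centre, so I = 0.0025208 kg m^2.
Total I = 1.4112 + 0.0025208 = 1.4137 kg m^2.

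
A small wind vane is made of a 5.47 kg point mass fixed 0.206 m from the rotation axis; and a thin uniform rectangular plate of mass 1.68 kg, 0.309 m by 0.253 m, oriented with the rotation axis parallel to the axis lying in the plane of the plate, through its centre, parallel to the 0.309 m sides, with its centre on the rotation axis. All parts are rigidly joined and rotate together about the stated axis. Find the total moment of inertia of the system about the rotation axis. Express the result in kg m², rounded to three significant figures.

0.241

Point mass: I_cm = 0; centre at d = 0.206 m, so I = I_cm + Md² gives I = 0 + (5.47)(0.206)² = 0.23212 kg m².
Rectangular plate: I_cm = (1/12)Mb² = (1/12)(1.68)(0.253)² = 0.0089613 kg m²; axis through the centre, so I = 0.0089613 kg m².
Total I = 0.23212 + 0.0089613 = 0.24109 kg m².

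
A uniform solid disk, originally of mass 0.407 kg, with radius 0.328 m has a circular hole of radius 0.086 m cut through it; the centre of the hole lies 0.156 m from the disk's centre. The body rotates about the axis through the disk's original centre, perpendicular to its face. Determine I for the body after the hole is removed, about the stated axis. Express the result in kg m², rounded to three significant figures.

Unpierced body about its centre: I₀ = (1/2)MR² = (1/2)(0.407)(0.328)² = 0.021893 kg m².
The removed disk has mass m = M·(r/R)² = (0.407)(0.086/0.328)² = 0.02798 kg (same uniform areal density).
Its moment of inertia about the rotation axis (parallel-axis theorem): I_hole = (1/2)mr² + md² = (1/2)(0.02798)(0.086)² + (0.02798)(0.156)² = 0.00078438 kg m².
Treating the hole as negative mass, I = I₀ − I_hole = 0.021893 − 0.00078438 = 0.021109 kg m².

0.0211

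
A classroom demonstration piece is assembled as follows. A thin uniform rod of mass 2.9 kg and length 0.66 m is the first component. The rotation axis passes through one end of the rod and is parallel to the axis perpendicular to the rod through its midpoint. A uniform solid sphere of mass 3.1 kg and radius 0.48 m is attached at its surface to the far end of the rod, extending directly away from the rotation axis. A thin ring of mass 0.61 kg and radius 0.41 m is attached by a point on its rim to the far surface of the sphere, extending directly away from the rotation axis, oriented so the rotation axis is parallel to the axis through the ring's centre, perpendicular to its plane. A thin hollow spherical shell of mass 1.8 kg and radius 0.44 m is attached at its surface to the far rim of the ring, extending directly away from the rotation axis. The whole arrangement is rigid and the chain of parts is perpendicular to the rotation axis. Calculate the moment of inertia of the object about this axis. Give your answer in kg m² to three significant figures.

22.5

Thin rod: I_cm = (1/12)ML² = (1/12)(2.9)(0.66)² = 0.10527 kg m²; centre at d = 0.33 m, so I = I_cm + Md² gives I = 0.10527 + (2.9)(0.33)² = 0.42108 kg m².
Solid sphere: I_cm = (2/5)MR² = (2/5)(3.1)(0.48)² = 0.2857 kg m²; centre at d = 0.33 + 0.33 + 0.48 = 1.14 m, so I = I_cm + Md² gives I = 0.2857 + (3.1)(1.14)² = 4.3145 kg m².
Thin ring: I_cm = MR² = (0.61)(0.41)² = 0.10254 kg m²; centre at d = 0.33 + 0.33 + 0.48 + 0.48 + 0.41 = 2.03 m, so I = I_cm + Md² gives I = 0.10254 + (0.61)(2.03)² = 2.6163 kg m².
Spherical shell: I_cm = (2/3)MR² = (2/3)(1.8)(0.44)² = 0.23232 kg m²; centre at d = 0.33 + 0.33 + 0.48 + 0.48 + 0.41 + 0.41 + 0.44 = 2.88 m, so I = I_cm + Md² gives I = 0.23232 + (1.8)(2.88)² = 15.162 kg m².
Total I = 0.42108 + 4.3145 + 2.6163 + 15.162 = 22.514 kg m².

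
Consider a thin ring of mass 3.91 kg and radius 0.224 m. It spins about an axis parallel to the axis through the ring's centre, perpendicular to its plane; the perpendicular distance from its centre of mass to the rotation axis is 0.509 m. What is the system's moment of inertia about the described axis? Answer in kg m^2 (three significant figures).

I_cm = MR² = (3.91)(0.224)² = 0.19619 kg m^2; centre at d = 0.509 m, so the parallel axis theorem gives I = 0.19619 + (3.91)(0.509)² = 1.2092 kg m^2.

1.21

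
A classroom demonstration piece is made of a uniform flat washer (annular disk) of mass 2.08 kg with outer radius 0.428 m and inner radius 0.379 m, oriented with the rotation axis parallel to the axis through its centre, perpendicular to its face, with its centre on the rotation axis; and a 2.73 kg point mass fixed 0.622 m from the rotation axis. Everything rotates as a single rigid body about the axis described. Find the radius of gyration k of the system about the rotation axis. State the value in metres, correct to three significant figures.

0.539

Annular disk: I_cm = (1/2)M(R²+r²) = (1/2)(2.08)[(0.428)² + (0.379)²] = 0.3399 kg·m²; axis through the centre, so I = 0.3399 kg·m².
Point mass: I_cm = 0; centre at d = 0.622 m, so the parallel axis theorem gives I = 0 + (2.73)(0.622)² = 1.0562 kg·m².
Total I = 1.3961 kg·m²; total mass M = 4.81 kg.
k = √(I/M) = √(1.3961/4.81) = 0.53875 m.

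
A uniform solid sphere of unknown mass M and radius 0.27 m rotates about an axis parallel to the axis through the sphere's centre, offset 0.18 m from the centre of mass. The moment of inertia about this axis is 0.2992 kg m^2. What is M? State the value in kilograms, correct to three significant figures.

4.86

I = I_cm + Md² = (2/5)MR² + Md² = M·[0.4·(0.27)² + (0.18)²] = M·0.06156.
So M = 0.2992 / 0.06156 = 4.8603 kg.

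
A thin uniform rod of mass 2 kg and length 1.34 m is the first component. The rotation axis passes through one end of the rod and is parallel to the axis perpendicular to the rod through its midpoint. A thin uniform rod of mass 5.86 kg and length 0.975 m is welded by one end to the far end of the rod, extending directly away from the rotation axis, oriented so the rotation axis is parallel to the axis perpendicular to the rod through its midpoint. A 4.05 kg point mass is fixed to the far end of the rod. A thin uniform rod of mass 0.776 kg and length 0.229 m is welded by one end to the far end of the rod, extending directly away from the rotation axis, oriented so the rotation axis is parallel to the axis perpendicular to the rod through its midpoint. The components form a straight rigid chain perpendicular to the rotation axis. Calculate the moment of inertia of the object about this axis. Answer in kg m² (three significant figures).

47.5

Thin rod: I_cm = (1/12)ML² = (1/12)(2)(1.34)² = 0.29927 kg m²; centre at d = 0.67 m, so the parallel axis theorem gives I = 0.29927 + (2)(0.67)² = 1.1971 kg m².
Thin rod: I_cm = (1/12)ML² = (1/12)(5.86)(0.975)² = 0.46422 kg m²; centre at d = 0.67 + 0.67 + 0.4875 = 1.8275 m, so the parallel axis theorem gives I = 0.46422 + (5.86)(1.8275)² = 20.035 kg m².
Point mass: I_cm = 0; centre at d = 0.67 + 0.67 + 0.4875 + 0.4875 = 2.315 m, so the parallel axis theorem gives I = 0 + (4.05)(2.315)² = 21.705 kg m².
Thin rod: I_cm = (1/12)ML² = (1/12)(0.776)(0.229)² = 0.0033912 kg m²; centre at d = 0.67 + 0.67 + 0.4875 + 0.4875 + 0.1145 = 2.4295 m, so the parallel axis theorem gives I = 0.0033912 + (0.776)(2.4295)² = 4.5837 kg m².
Total I = 1.1971 + 20.035 + 21.705 + 4.5837 = 47.521 kg m².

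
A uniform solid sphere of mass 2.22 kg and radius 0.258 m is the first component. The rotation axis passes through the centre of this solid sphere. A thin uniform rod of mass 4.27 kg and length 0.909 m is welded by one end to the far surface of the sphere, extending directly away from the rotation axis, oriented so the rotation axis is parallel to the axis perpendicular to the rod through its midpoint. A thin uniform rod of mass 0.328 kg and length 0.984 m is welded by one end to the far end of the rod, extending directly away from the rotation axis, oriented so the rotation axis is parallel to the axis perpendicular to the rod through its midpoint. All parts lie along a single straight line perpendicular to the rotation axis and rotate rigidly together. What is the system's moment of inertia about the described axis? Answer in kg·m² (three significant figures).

Solid sphere: I_cm = (2/5)MR² = (2/5)(2.22)(0.258)² = 0.059109 kg·m²; axis through the centre, so I = 0.059109 kg·m².
Thin rod: I_cm = (1/12)ML² = (1/12)(4.27)(0.909)² = 0.29402 kg·m²; centre at d = 0.258 + 0.4545 = 0.7125 m, so the parallel axis theorem gives I = 0.29402 + (4.27)(0.7125)² = 2.4617 kg·m².
Thin rod: I_cm = (1/12)ML² = (1/12)(0.328)(0.984)² = 0.026466 kg·m²; centre at d = 0.258 + 0.4545 + 0.4545 + 0.492 = 1.659 m, so the parallel axis theorem gives I = 0.026466 + (0.328)(1.659)² = 0.92921 kg·m².
Total I = 0.059109 + 2.4617 + 0.92921 = 3.45 kg·m².

3.45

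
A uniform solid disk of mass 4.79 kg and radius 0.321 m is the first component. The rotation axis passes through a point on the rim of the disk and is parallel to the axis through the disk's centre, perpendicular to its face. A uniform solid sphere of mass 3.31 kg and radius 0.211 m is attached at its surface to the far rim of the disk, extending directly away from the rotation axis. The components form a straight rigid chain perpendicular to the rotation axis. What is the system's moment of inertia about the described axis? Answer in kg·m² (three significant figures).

3.21

Solid disk: I_cm = (1/2)MR² = (1/2)(4.79)(0.321)² = 0.24678 kg·m²; centre at d = 0.321 m, so the parallel axis theorem gives I = 0.24678 + (4.79)(0.321)² = 0.74035 kg·m².
Solid sphere: I_cm = (2/5)MR² = (2/5)(3.31)(0.211)² = 0.058946 kg·m²; centre at d = 0.321 + 0.321 + 0.211 = 0.853 m, so the parallel axis theorem gives I = 0.058946 + (3.31)(0.853)² = 2.4673 kg·m².
Total I = 0.74035 + 2.4673 = 3.2077 kg·m².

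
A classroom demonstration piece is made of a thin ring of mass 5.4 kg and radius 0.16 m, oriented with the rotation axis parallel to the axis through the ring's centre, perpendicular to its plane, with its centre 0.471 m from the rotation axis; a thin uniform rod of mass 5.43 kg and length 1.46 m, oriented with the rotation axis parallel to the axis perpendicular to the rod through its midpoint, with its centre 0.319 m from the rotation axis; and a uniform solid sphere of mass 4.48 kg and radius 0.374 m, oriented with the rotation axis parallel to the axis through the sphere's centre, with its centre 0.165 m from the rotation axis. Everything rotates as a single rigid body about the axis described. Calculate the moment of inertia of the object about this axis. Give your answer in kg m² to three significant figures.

3.23

Thin ring: I_cm = MR² = (5.4)(0.16)² = 0.13824 kg m²; centre at d = 0.471 m, so I = I_cm + Md² gives I = 0.13824 + (5.4)(0.471)² = 1.3362 kg m².
Thin rod: I_cm = (1/12)ML² = (1/12)(5.43)(1.46)² = 0.96455 kg m²; centre at d = 0.319 m, so I = I_cm + Md² gives I = 0.96455 + (5.43)(0.319)² = 1.5171 kg m².
Solid sphere: I_cm = (2/5)MR² = (2/5)(4.48)(0.374)² = 0.25066 kg m²; centre at d = 0.165 m, so I = I_cm + Md² gives I = 0.25066 + (4.48)(0.165)² = 0.37263 kg m².
Total I = 1.3362 + 1.5171 + 0.37263 = 3.2259 kg m².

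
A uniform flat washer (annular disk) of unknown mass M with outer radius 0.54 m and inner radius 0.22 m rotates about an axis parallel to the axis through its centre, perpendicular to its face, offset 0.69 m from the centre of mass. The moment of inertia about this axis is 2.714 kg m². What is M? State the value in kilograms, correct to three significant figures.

4.20

I = I_cm + Md² = (1/2)M(R²+r²) + Md² = M·[0.5·[(0.54)² + (0.22)²] + (0.69)²] = M·0.6461.
So M = 2.714 / 0.6461 = 4.2006 kg.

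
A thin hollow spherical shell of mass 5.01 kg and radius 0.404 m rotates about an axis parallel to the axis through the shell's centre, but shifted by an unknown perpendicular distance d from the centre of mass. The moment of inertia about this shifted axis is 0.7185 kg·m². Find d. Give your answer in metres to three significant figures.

About the centre-of-mass axis, I_cm = (2/3)MR² = (2/3)(5.01)(0.404)² = 0.54514 kg·m².
Parallel axis theorem: I = I_cm + Md², so Md² = 0.7185 − 0.54514 = 0.17336 kg·m².
d = √(0.17336 / 5.01) = 0.18602 m.

0.186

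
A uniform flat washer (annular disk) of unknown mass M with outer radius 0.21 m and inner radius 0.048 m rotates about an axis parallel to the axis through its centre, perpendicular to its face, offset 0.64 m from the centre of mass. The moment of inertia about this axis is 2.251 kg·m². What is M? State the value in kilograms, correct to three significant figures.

I = I_cm + Md² = (1/2)M(R²+r²) + Md² = M·[0.5·[(0.21)² + (0.048)²] + (0.64)²] = M·0.4328.
So M = 2.251 / 0.4328 = 5.201 kg.

5.20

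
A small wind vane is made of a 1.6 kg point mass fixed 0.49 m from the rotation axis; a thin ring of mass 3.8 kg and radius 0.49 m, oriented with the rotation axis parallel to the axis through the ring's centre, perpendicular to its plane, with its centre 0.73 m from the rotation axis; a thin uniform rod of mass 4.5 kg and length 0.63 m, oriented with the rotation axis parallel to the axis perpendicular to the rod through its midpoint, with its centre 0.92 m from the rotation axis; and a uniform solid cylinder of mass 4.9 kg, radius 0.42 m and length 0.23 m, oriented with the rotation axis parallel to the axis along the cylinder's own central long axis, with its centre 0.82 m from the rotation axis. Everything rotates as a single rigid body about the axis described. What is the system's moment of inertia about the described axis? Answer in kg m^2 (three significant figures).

Point mass: I_cm = 0; centre at d = 0.49 m, so the parallel axis theorem gives I = 0 + (1.6)(0.49)² = 0.38416 kg m^2.
Thin ring: I_cm = MR² = (3.8)(0.49)² = 0.91238 kg m^2; centre at d = 0.73 m, so the parallel axis theorem gives I = 0.91238 + (3.8)(0.73)² = 2.9374 kg m^2.
Thin rod: I_cm = (1/12)ML² = (1/12)(4.5)(0.63)² = 0.14884 kg m^2; centre at d = 0.92 m, so the parallel axis theorem gives I = 0.14884 + (4.5)(0.92)² = 3.9576 kg m^2.
Solid cylinder: I_cm = (1/2)MR² = (1/2)(4.9)(0.42)² = 0.43218 kg m^2; centre at d = 0.82 m, so the parallel axis theorem gives I = 0.43218 + (4.9)(0.82)² = 3.7269 kg m^2.
Total I = 0.38416 + 2.9374 + 3.9576 + 3.7269 = 11.006 kg m^2.

11.0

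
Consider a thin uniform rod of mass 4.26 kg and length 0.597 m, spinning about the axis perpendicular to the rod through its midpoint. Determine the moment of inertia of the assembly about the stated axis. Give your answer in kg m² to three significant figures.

I_cm = (1/12)ML² = (1/12)(4.26)(0.597)² = 0.12653 kg m²; axis through the centre, so I = 0.12653 kg m².

0.127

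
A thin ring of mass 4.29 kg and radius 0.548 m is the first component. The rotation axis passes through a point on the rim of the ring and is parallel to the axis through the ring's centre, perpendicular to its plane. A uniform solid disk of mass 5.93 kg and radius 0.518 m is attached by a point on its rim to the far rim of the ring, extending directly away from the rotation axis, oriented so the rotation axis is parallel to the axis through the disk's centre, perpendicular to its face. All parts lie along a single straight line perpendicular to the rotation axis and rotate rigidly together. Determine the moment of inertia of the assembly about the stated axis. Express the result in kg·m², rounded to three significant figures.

Thin ring: I_cm = MR² = (4.29)(0.548)² = 1.2883 kg·m²; centre at d = 0.548 m, so I = I_cm + Md² gives I = 1.2883 + (4.29)(0.548)² = 2.5766 kg·m².
Solid disk: I_cm = (1/2)MR² = (1/2)(5.93)(0.518)² = 0.79558 kg·m²; centre at d = 0.548 + 0.548 + 0.518 = 1.614 m, so I = I_cm + Md² gives I = 0.79558 + (5.93)(1.614)² = 16.243 kg·m².
Total I = 2.5766 + 16.243 = 18.82 kg·m².

18.8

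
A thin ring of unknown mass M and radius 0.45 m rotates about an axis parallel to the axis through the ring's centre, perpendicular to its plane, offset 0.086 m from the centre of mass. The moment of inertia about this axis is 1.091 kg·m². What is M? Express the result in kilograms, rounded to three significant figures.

5.20

I = I_cm + Md² = MR² + Md² = M·[1·(0.45)² + (0.086)²] = M·0.2099.
So M = 1.091 / 0.2099 = 5.1978 kg.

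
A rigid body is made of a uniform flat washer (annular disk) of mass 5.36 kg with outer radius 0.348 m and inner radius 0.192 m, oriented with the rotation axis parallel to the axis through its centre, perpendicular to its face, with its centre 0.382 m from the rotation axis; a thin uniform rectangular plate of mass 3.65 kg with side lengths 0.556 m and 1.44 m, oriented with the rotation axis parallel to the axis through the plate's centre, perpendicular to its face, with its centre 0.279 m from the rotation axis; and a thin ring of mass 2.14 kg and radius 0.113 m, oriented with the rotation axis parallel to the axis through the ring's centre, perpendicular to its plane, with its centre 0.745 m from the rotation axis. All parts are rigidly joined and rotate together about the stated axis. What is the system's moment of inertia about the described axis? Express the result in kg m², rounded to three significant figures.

3.43

Annular disk: I_cm = (1/2)M(R²+r²) = (1/2)(5.36)[(0.348)² + (0.192)²] = 0.42335 kg m²; centre at d = 0.382 m, so I = I_cm + Md² gives I = 0.42335 + (5.36)(0.382)² = 1.2055 kg m².
Rectangular plate: I_cm = (1/12)M(a²+b²) = (1/12)(3.65)[(0.556)² + (1.44)²] = 0.72475 kg m²; centre at d = 0.279 m, so I = I_cm + Md² gives I = 0.72475 + (3.65)(0.279)² = 1.0089 kg m².
Thin ring: I_cm = MR² = (2.14)(0.113)² = 0.027326 kg m²; centre at d = 0.745 m, so I = I_cm + Md² gives I = 0.027326 + (2.14)(0.745)² = 1.2151 kg m².
Total I = 1.2055 + 1.0089 + 1.2151 = 3.4295 kg m².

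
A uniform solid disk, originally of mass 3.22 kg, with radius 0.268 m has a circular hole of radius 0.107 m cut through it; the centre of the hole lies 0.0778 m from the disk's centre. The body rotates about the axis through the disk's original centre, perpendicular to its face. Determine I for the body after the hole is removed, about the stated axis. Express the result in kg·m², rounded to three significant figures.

Unpierced body about its centre: I₀ = (1/2)MR² = (1/2)(3.22)(0.268)² = 0.11564 kg·m².
The removed disk has mass m = M·(r/R)² = (3.22)(0.107/0.268)² = 0.51328 kg (same uniform areal density).
Its moment of inertia about the rotation axis (parallel-axis theorem): I_hole = (1/2)mr² + md² = (1/2)(0.51328)(0.107)² + (0.51328)(0.0778)² = 0.0060451 kg·m².
Treating the hole as negative mass, I = I₀ − I_hole = 0.11564 − 0.0060451 = 0.10959 kg·m².

0.110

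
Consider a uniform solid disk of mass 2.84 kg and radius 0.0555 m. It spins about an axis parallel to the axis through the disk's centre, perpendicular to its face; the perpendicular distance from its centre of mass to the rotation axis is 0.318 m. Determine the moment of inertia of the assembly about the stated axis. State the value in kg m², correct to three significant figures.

I_cm = (1/2)MR² = (1/2)(2.84)(0.0555)² = 0.004374 kg m²; centre at d = 0.318 m, so the parallel axis theorem gives I = 0.004374 + (2.84)(0.318)² = 0.29157 kg m².

0.292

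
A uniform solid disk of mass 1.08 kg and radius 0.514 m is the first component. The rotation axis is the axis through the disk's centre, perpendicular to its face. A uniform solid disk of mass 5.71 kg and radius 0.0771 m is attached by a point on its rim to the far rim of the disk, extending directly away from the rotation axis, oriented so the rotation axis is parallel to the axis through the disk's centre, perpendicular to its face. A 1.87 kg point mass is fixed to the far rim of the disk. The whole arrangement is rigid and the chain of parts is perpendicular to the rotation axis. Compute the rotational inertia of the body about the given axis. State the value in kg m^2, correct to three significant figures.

2.99

Solid disk: I_cm = (1/2)MR² = (1/2)(1.08)(0.514)² = 0.14267 kg m^2; axis through the centre, so I = 0.14267 kg m^2.
Solid disk: I_cm = (1/2)MR² = (1/2)(5.71)(0.0771)² = 0.016971 kg m^2; centre at d = 0.514 + 0.0771 = 0.5911 m, so I = I_cm + Md² gives I = 0.016971 + (5.71)(0.5911)² = 2.012 kg m^2.
Point mass: I_cm = 0; centre at d = 0.514 + 0.0771 + 0.0771 = 0.6682 m, so I = I_cm + Md² gives I = 0 + (1.87)(0.6682)² = 0.83494 kg m^2.
Total I = 0.14267 + 2.012 + 0.83494 = 2.9896 kg m^2.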